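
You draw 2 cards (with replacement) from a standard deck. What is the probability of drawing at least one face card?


P(not a face card) = 40/52 = 10/13
P(none in 2 draws) = (10/13)^2 = 100/169
P(≥1 face card) = 1 - 100/169 = 69/169

P = 69/169 ≈ 40.83%


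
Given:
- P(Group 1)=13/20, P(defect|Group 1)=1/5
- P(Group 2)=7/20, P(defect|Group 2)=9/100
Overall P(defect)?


P(B) = Σ P(B|Aᵢ)×P(Aᵢ)
  1/5×13/20 = 13/100
  9/100×7/20 = 63/2000
Sum = 323/2000

P(defect) = 323/2000 ≈ 16.15%


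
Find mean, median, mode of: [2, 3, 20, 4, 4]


Sorted: [2, 3, 4, 4, 20]
Mean = 33/5
Median = 4
Freq: {2: 1, 3: 1, 20: 1, 4: 2}
Mode: [4]

Mean=33/5, Median=4, Mode=4


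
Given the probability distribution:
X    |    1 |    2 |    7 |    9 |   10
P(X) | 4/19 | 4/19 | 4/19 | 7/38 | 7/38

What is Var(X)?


E[X] = 213/38
E[X²] = 1699/38
Var(X) = E[X²] - (E[X])² = 1699/38 - 45369/1444 = 19193/1444

Var(X) = 19193/1444 ≈ 13.2916


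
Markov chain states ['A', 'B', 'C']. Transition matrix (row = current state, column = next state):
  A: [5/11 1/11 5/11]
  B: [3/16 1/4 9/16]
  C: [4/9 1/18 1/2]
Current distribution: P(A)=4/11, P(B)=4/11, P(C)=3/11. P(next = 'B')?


P(next=B) = Σᵢ P(now=i)×P(i→B)
= 4/11×1/11 + 4/11×1/4 + 3/11×1/18
= 4/121 + 1/11 + 1/66 = 101/726

P = 101/726 ≈ 0.1391


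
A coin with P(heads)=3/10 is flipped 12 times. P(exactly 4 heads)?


Binomial: P(X=4) = C(12,4)×p^4×(1-p)^8
= 495 × 81/10000 × 5764801/100000000 = 46227939219/200000000000

P(X=4) = 46227939219/200000000000 ≈ 23.11%


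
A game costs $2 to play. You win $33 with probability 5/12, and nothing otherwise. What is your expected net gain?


E[gain] = (33-2)×5/12 + (-2)×7/12
= 155/12 - 7/6 = 47/4

Expected net gain = $47/4 ≈ $11.75


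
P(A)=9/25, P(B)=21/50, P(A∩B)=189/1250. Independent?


P(A)×P(B) = 189/1250
P(A∩B) = 189/1250
Equal ✓ → Independent

Yes, independent


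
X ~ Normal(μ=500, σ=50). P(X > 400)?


z = (400-500)/50 = -2.0
P(X > 400) = 1 - P(Z ≤ -2.0) = 1 - 0.0228 = 0.9772

P(X > 400) ≈ 0.9772


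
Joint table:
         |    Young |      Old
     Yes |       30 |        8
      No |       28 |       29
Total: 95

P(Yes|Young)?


P(Yes|Young) = 30/(30+28) = 30/58 = 15/29

P = 15/29 ≈ 51.72%


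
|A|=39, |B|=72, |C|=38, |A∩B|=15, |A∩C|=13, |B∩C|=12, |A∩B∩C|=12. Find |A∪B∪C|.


|A∪B∪C| = 39+72+38-15-13-12+12 = 121

|A∪B∪C| = 121


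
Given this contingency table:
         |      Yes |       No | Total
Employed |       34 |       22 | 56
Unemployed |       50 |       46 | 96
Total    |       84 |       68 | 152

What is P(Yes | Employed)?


P(Yes | Employed) = 34/(34+22) = 34/56 = 17/28

P(Yes|Employed) = 17/28 ≈ 60.71%


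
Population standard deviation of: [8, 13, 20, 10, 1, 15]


Mean = 67/6
  (8-67/6)²=361/36
  (13-67/6)²=121/36
  (20-67/6)²=2809/36
  (10-67/6)²=49/36
  (1-67/6)²=3721/36
  (15-67/6)²=529/36
Σ(x-μ)² = 1265/6
σ² = (1265/6)/6 = 1265/36

σ = √(1265/36) ≈ 5.9278


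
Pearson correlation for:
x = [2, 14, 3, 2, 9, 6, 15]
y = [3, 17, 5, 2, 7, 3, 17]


n=7, Σx=51, Σy=54, Σxy=599, Σx²=555, Σy²=674
r = (7×599 - 51×54)/√((7×555 - 51²)(7×674 - 54²))
= 1439/√(1284×1802) = 1439/√2313768 ≈ 1439/1521.1075 ≈ 0.9460

r ≈ 0.9460


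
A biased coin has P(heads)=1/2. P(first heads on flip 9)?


Geometric: P(X=9) = (1-p)^(k-1)×p = (1/2)^8×1/2 = 1/512

P(X=9) = 1/512 ≈ 0.20%


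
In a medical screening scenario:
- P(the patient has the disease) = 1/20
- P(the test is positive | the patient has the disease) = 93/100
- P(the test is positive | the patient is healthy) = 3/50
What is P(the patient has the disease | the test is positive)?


Using Bayes' theorem:
P(A|B) = P(B|A)·P(A) / P(B)

P(the test is positive) = 93/100 × 1/20 + 3/50 × 19/20
= 93/2000 + 57/1000 = 207/2000

P(the patient has the disease|the test is positive) = (93/2000) / (207/2000) = 31/69

P(the patient has the disease|the test is positive) = 31/69 ≈ 44.93%


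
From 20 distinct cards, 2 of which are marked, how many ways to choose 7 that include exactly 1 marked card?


Choose 1 of the 2 marked cards and 6 of the other 18 cards:
C(2,1)×C(18,6) = 2×18564 = 37128

37128


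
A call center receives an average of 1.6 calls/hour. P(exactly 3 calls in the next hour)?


Poisson(λ=1.6): P(X=3) = e^(-λ)×λ^k/k!
= e^(-1.6) × 1.6^3 / 3!
≈ 0.201896518 × 4.096 / 6 ≈ 0.137828

P(X=3) ≈ 0.137828 ≈ 13.78%


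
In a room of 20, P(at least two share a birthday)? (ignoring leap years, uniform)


P(all different) = Π(365-i)/365 for i=0..19
= 0.588562
P(match) = 1 - 0.588562 = 0.411438

P ≈ 0.4114 ≈ 41.14%


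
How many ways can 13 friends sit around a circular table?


Circular arrangements of 13 distinct objects: fix one position to break rotational symmetry.
(n-1)! = 12! = 479001600

479001600


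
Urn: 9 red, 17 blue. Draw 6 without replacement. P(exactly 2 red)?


Hypergeometric: C(9,2)×C(17,4)/C(26,6)
= 36×2380/230230 = 1224/3289

P(X=2) = 1224/3289 ≈ 37.21%


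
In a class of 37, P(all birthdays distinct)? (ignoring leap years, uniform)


P(all different) = Π(365-i)/365 for i=0..36
= (365/365)×(364/365)×...×(329/365)
= 0.151266

P ≈ 0.1513 ≈ 15.13%


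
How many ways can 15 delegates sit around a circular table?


Circular arrangements of 15 distinct objects: fix one position to break rotational symmetry.
(n-1)! = 14! = 87178291200

87178291200


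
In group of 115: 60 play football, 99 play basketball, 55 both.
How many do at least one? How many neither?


|A∪B| = 60+99-55 = 104
Neither = 115-104 = 11

At least one: 104; Neither: 11


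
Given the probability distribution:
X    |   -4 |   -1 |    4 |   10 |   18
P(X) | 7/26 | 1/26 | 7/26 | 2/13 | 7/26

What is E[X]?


E[X] = Σ x·P(X=x)
= (-4)×(7/26) + (-1)×(1/26) + (4)×(7/26) + (10)×(2/13) + (18)×(7/26)
= 165/26

E[X] = 165/26


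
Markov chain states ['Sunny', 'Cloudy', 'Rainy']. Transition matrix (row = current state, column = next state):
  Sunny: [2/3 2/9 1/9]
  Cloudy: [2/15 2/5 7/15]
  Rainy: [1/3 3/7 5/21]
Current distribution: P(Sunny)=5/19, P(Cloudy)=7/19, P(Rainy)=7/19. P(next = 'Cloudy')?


P(next=Cloudy) = Σᵢ P(now=i)×P(i→Cloudy)
= 5/19×2/9 + 7/19×2/5 + 7/19×3/7
= 10/171 + 14/95 + 3/19 = 311/855

P = 311/855 ≈ 0.3637


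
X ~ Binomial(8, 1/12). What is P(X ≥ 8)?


P(X ≥ 8) = Σ P(X=i) for i=8..8
P(X=8) = 1/429981696
Sum = 1/429981696

P(X ≥ 8) = 1/429981696 ≈ 0.00%


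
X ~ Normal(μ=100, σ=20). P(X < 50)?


z = (50-100)/20 = -2.5
P(Z < -2.5) = 0.0062

P(X < 50) ≈ 0.0062


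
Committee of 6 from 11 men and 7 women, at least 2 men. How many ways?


Count by #men:
  2M,4W: C(11,2)×C(7,4)=1925
  3M,3W: C(11,3)×C(7,3)=5775
  4M,2W: C(11,4)×C(7,2)=6930
  5M,1W: C(11,5)×C(7,1)=3234
  6M,0W: C(11,6)×C(7,0)=462
Total = 18326

18326


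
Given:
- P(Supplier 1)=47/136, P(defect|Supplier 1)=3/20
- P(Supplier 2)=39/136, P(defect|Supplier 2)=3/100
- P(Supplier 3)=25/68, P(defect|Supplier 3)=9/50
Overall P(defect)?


P(B) = Σ P(B|Aᵢ)×P(Aᵢ)
  3/20×47/136 = 141/2720
  3/100×39/136 = 117/13600
  9/50×25/68 = 9/136
Sum = 861/6800

P(defect) = 861/6800 ≈ 12.66%


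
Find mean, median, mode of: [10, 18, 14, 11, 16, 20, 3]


Sorted: [3, 10, 11, 14, 16, 18, 20]
Mean = 92/7
Median = 14
Freq: {10: 1, 18: 1, 14: 1, 11: 1, 16: 1, 20: 1, 3: 1}
Mode: No mode

Mean=92/7, Median=14, Mode=No mode


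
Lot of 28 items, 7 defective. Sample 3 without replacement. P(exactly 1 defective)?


Hypergeometric: C(7,1)×C(21,2)/C(28,3)
= 7×210/3276 = 35/78

P(X=1) = 35/78 ≈ 44.87%


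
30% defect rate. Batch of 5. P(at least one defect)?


P(all good) = (7/10)^5 = 16807/100000
P(≥1 defect) = 83193/100000

P = 83193/100000 ≈ 83.19%


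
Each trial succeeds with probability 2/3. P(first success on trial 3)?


Geometric: P(X=3) = (1-p)^(k-1)×p = (1/3)^2×2/3 = 2/27

P(X=3) = 2/27 ≈ 7.41%


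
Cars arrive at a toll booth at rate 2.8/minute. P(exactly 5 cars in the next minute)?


Poisson(λ=2.8): P(X=5) = e^(-λ)×λ^k/k!
= e^(-2.8) × 2.8^5 / 5!
≈ 0.06081006263 × 172.10368 / 120 ≈ 0.087214

P(X=5) ≈ 0.087214 ≈ 8.72%


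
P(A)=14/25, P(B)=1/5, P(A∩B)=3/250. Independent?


P(A)×P(B) = 14/125
P(A∩B) = 3/250
Not equal → NOT independent

No, not independent


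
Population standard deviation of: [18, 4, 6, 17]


Mean = 45/4
  (18-45/4)²=729/16
  (4-45/4)²=841/16
  (6-45/4)²=441/16
  (17-45/4)²=529/16
Σ(x-μ)² = 635/4
σ² = (635/4)/4 = 635/16

σ = √(635/16) ≈ 6.2998


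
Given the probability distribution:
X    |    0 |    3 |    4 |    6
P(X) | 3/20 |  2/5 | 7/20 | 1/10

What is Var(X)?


E[X] = 16/5
E[X²] = 64/5
Var(X) = E[X²] - (E[X])² = 64/5 - 256/25 = 64/25

Var(X) = 64/25 ≈ 2.5600


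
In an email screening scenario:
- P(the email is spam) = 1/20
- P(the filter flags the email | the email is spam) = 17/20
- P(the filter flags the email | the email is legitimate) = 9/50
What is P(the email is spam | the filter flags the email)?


Using Bayes' theorem:
P(A|B) = P(B|A)·P(A) / P(B)

P(the filter flags the email) = 17/20 × 1/20 + 9/50 × 19/20
= 17/400 + 171/1000 = 427/2000

P(the email is spam|the filter flags the email) = (17/400) / (427/2000) = 85/427

P(the email is spam|the filter flags the email) = 85/427 ≈ 19.91%


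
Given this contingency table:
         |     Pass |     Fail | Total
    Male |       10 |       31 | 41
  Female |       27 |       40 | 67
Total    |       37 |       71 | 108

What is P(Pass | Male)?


P(Pass | Male) = 10/(10+31) = 10/41

P(Pass|Male) = 10/41 ≈ 24.39%


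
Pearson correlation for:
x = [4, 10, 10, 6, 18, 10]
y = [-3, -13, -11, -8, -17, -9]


n=6, Σx=58, Σy=-61, Σxy=-696, Σx²=676, Σy²=733
r = (6×(-696) - 58×(-61))/√((6×676 - 58²)(6×733 - (-61)²))
= -638/√(692×677) = -638/√468484 ≈ -638/684.4589 ≈ -0.9321

r ≈ -0.9321


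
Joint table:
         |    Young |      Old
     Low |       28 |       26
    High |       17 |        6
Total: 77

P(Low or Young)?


P(Low∨Young) = P(Low) + P(Young) - P(Low∧Young)
= (54 + 45 - 28)/77 = 71/77

P = 71/77 ≈ 92.21%


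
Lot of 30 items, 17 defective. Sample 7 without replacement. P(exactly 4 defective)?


Hypergeometric: C(17,4)×C(13,3)/C(30,7)
= 2380×286/2035800 = 1309/3915

P(X=4) = 1309/3915 ≈ 33.44%


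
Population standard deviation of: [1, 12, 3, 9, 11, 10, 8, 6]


Mean = 60/8 = 15/2
  (1-15/2)²=169/4
  (12-15/2)²=81/4
  (3-15/2)²=81/4
  (9-15/2)²=9/4
  (11-15/2)²=49/4
  (10-15/2)²=25/4
  (8-15/2)²=1/4
  (6-15/2)²=9/4
Σ(x-μ)² = 106
σ² = 106/8 = 53/4

σ = √(53/4) ≈ 3.6401


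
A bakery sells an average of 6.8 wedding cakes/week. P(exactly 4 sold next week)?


Poisson(λ=6.8): P(X=4) = e^(-λ)×λ^k/k!
= e^(-6.8) × 6.8^4 / 4!
≈ 0.001113775148 × 2138.1376 / 24 ≈ 0.099225

P(X=4) ≈ 0.099225 ≈ 9.92%


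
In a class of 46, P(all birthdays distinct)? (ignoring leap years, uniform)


P(all different) = Π(365-i)/365 for i=0..45
= (365/365)×(364/365)×...×(320/365)
= 0.051747

P ≈ 0.0517 ≈ 5.17%


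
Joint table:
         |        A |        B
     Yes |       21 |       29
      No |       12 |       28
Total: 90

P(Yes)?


P(Yes) = (21+29)/90 = 50/90 = 5/9

P(Yes) = 5/9 ≈ 55.56%


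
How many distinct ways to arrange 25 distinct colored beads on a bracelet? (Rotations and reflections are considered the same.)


Free circular arrangements: rotations and reflections both identified.
(n-1)!/2 = 24!/2 = 620448401733239439360000/2 = 310224200866619719680000

310224200866619719680000


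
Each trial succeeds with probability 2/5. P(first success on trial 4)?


Geometric: P(X=4) = (1-p)^(k-1)×p = (3/5)^3×2/5 = 54/625

P(X=4) = 54/625 ≈ 8.64%


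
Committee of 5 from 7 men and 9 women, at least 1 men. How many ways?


Count by #men:
  1M,4W: C(7,1)×C(9,4)=882
  2M,3W: C(7,2)×C(9,3)=1764
  3M,2W: C(7,3)×C(9,2)=1260
  4M,1W: C(7,4)×C(9,1)=315
  5M,0W: C(7,5)×C(9,0)=21
Total = 4242

4242


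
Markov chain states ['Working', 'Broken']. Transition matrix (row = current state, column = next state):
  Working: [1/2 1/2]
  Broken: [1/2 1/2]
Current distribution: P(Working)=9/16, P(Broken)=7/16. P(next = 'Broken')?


P(next=Broken) = Σᵢ P(now=i)×P(i→Broken)
= 9/16×1/2 + 7/16×1/2
= 9/32 + 7/32 = 1/2

P = 1/2 ≈ 0.5000


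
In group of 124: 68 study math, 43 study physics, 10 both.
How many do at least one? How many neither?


|A∪B| = 68+43-10 = 101
Neither = 124-101 = 23

At least one: 101; Neither: 23


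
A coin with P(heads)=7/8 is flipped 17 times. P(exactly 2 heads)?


Binomial: P(X=2) = C(17,2)×p^2×(1-p)^15
= 136 × 49/64 × 1/35184372088832 = 833/281474976710656

P(X=2) = 833/281474976710656 ≈ 0.00%


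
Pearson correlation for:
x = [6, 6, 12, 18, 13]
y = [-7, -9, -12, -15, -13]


n=5, Σx=55, Σy=-56, Σxy=-679, Σx²=709, Σy²=668
r = (5×(-679) - 55×(-56))/√((5×709 - 55²)(5×668 - (-56)²))
= -315/√(520×204) = -315/√106080 ≈ -315/325.6992 ≈ -0.9671

r ≈ -0.9671


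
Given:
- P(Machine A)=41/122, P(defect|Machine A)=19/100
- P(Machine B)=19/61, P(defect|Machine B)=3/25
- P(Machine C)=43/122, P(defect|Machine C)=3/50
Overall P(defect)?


P(B) = Σ P(B|Aᵢ)×P(Aᵢ)
  19/100×41/122 = 779/12200
  3/25×19/61 = 57/1525
  3/50×43/122 = 129/6100
Sum = 1493/12200

P(defect) = 1493/12200 ≈ 12.24%


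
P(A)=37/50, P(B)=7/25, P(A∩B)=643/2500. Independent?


P(A)×P(B) = 259/1250
P(A∩B) = 643/2500
Not equal → NOT independent

No, not independent


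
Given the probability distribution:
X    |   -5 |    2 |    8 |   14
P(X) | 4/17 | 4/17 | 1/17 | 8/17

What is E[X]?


E[X] = Σ x·P(X=x)
= (-5)×(4/17) + (2)×(4/17) + (8)×(1/17) + (14)×(8/17)
= 108/17

E[X] = 108/17


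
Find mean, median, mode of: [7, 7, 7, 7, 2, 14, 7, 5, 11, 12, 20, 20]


Sorted: [2, 5, 7, 7, 7, 7, 7, 11, 12, 14, 20, 20]
Mean = 119/12
Median = 7
Freq: {7: 5, 2: 1, 14: 1, 5: 1, 11: 1, 12: 1, 20: 2}
Mode: [7]

Mean=119/12, Median=7, Mode=7


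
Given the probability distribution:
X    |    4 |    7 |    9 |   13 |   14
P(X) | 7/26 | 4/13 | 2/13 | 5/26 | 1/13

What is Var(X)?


E[X] = 213/26
E[X²] = 2065/26
Var(X) = E[X²] - (E[X])² = 2065/26 - 45369/676 = 8321/676

Var(X) = 8321/676 ≈ 12.3092


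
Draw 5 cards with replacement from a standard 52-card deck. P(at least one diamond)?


P(not a diamond) = 39/52 = 3/4
P(none in 5 draws) = (3/4)^5 = 243/1024
P(≥1 diamond) = 1 - 243/1024 = 781/1024

P = 781/1024 ≈ 76.27%


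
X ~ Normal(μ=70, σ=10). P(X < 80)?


z = (80-70)/10 = 1.0
P(Z < 1.0) = 0.8413

P(X < 80) ≈ 0.8413


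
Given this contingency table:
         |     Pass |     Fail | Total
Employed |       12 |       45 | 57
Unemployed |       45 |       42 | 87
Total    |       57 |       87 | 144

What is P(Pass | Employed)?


P(Pass | Employed) = 12/(12+45) = 12/57 = 4/19

P(Pass|Employed) = 4/19 ≈ 21.05%


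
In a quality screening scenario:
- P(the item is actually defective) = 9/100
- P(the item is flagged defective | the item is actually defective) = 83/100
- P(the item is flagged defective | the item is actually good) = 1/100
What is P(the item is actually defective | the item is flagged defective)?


Using Bayes' theorem:
P(A|B) = P(B|A)·P(A) / P(B)

P(the item is flagged defective) = 83/100 × 9/100 + 1/100 × 91/100
= 747/10000 + 91/10000 = 419/5000

P(the item is actually defective|the item is flagged defective) = (747/10000) / (419/5000) = 747/838

P(the item is actually defective|the item is flagged defective) = 747/838 ≈ 89.14%


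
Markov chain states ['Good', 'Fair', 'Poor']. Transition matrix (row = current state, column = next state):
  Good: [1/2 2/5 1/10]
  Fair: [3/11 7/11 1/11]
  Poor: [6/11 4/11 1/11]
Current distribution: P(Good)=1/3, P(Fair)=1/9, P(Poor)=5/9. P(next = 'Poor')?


P(next=Poor) = Σᵢ P(now=i)×P(i→Poor)
= 1/3×1/10 + 1/9×1/11 + 5/9×1/11
= 1/30 + 1/99 + 5/99 = 31/330

P = 31/330 ≈ 0.0939


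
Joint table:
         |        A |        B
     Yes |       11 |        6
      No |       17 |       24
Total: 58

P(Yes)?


P(Yes) = (11+6)/58 = 17/58

P(Yes) = 17/58 ≈ 29.31%


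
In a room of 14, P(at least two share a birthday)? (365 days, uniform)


P(all different) = Π(365-i)/365 for i=0..13
= 0.776897
P(match) = 1 - 0.776897 = 0.223103

P ≈ 0.2231 ≈ 22.31%


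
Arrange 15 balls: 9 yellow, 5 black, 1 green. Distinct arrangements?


15!/(9!×5!×1!) = 30030

30030


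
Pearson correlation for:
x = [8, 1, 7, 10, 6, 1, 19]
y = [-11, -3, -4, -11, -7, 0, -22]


n=7, Σx=52, Σy=-58, Σxy=-689, Σx²=612, Σy²=800
r = (7×(-689) - 52×(-58))/√((7×612 - 52²)(7×800 - (-58)²))
= -1807/√(1580×2236) = -1807/√3532880 ≈ -1807/1879.5957 ≈ -0.9614

r ≈ -0.9614


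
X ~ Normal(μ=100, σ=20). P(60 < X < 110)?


z₁=(60-100)/20=-2.0, z₂=(110-100)/20=0.5
P = Φ(0.5) - Φ(-2.0) = 0.691462 - 0.022750 = 0.668712 ≈ 0.6687

P(60 < X < 110) ≈ 0.6687


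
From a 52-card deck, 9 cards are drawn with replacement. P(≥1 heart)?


P(not a heart) = 39/52 = 3/4
P(none in 9 draws) = (3/4)^9 = 19683/262144
P(≥1 heart) = 1 - 19683/262144 = 242461/262144

P = 242461/262144 ≈ 92.49%


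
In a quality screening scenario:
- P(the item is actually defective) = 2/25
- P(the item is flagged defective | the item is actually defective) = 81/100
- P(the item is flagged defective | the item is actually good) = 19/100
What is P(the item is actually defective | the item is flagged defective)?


Using Bayes' theorem:
P(A|B) = P(B|A)·P(A) / P(B)

P(the item is flagged defective) = 81/100 × 2/25 + 19/100 × 23/25
= 81/1250 + 437/2500 = 599/2500

P(the item is actually defective|the item is flagged defective) = (81/1250) / (599/2500) = 162/599

P(the item is actually defective|the item is flagged defective) = 162/599 ≈ 27.05%


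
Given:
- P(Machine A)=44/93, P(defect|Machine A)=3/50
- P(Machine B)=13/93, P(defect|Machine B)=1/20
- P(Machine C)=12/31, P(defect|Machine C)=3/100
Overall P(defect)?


P(B) = Σ P(B|Aᵢ)×P(Aᵢ)
  3/50×44/93 = 22/775
  1/20×13/93 = 13/1860
  3/100×12/31 = 9/775
Sum = 437/9300

P(defect) = 437/9300 ≈ 4.70%


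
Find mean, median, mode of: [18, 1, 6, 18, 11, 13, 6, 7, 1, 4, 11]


Sorted: [1, 1, 4, 6, 6, 7, 11, 11, 13, 18, 18]
Mean = 96/11
Median = 7
Freq: {18: 2, 1: 2, 6: 2, 11: 2, 13: 1, 7: 1, 4: 1}
Mode: [1, 6, 11, 18]

Mean=96/11, Median=7, Mode=[1, 6, 11, 18]


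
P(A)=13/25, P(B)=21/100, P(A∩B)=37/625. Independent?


P(A)×P(B) = 273/2500
P(A∩B) = 37/625
Not equal → NOT independent

No, not independent


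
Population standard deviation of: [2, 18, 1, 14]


Mean = 35/4
  (2-35/4)²=729/16
  (18-35/4)²=1369/16
  (1-35/4)²=961/16
  (14-35/4)²=441/16
Σ(x-μ)² = 875/4
σ² = (875/4)/4 = 875/16

σ = √(875/16) ≈ 7.3951


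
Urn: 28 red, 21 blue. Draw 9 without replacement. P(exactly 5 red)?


Hypergeometric: C(28,5)×C(21,4)/C(49,9)
= 98280×5985/2054455634 = 6002100/20963833

P(X=5) = 6002100/20963833 ≈ 28.63%


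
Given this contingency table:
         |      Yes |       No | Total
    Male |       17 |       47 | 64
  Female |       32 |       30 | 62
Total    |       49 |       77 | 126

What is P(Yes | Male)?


P(Yes | Male) = 17/(17+47) = 17/64

P(Yes|Male) = 17/64 ≈ 26.56%


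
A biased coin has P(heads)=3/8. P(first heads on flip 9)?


Geometric: P(X=9) = (1-p)^(k-1)×p = (5/8)^8×3/8 = 1171875/134217728

P(X=9) = 1171875/134217728 ≈ 0.87%


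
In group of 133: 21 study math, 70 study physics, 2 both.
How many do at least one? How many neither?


|A∪B| = 21+70-2 = 89
Neither = 133-89 = 44

At least one: 89; Neither: 44


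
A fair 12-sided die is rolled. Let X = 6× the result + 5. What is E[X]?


E[die] = (1+12)/2 = 13/2
E[X] = 6×13/2 + 5 = 44

E[X] = 44


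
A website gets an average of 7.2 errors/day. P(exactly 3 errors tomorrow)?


Poisson(λ=7.2): P(X=3) = e^(-λ)×λ^k/k!
= e^(-7.2) × 7.2^3 / 3!
≈ 0.0007465858084 × 373.248 / 6 ≈ 0.046444

P(X=3) ≈ 0.046444 ≈ 4.64%


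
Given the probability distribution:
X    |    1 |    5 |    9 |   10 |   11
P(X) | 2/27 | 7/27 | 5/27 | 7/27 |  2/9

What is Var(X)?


E[X] = 218/27
E[X²] = 2008/27
Var(X) = E[X²] - (E[X])² = 2008/27 - 47524/729 = 6692/729

Var(X) = 6692/729 ≈ 9.1797


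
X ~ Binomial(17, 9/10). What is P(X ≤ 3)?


P(X ≤ 3) = Σ P(X=i) for i=0..3
P(X=0) = 1/100000000000000000
P(X=1) = 153/100000000000000000
P(X=2) = 1377/12500000000000000
P(X=3) = 12393/2500000000000000
Sum = 50689/10000000000000000

P(X ≤ 3) = 50689/10000000000000000 ≈ 0.00%


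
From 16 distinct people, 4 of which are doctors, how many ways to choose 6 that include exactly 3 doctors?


Choose 3 of the 4 doctors and 3 of the other 12 people:
C(4,3)×C(12,3) = 4×220 = 880

880


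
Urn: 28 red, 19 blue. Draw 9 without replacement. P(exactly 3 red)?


Hypergeometric: C(28,3)×C(19,6)/C(47,9)
= 3276×27132/1362649145 = 6837264/104819165

P(X=3) = 6837264/104819165 ≈ 6.52%


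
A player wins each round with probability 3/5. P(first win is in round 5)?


Geometric: P(X=5) = (1-p)^(k-1)×p = (2/5)^4×3/5 = 48/3125

P(X=5) = 48/3125 ≈ 1.54%


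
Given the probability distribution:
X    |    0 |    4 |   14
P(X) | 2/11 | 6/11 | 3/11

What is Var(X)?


E[X] = 6
E[X²] = 684/11
Var(X) = E[X²] - (E[X])² = 684/11 - 36 = 288/11

Var(X) = 288/11 ≈ 26.1818


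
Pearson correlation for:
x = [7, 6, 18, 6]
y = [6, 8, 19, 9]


n=4, Σx=37, Σy=42, Σxy=486, Σx²=445, Σy²=542
r = (4×486 - 37×42)/√((4×445 - 37²)(4×542 - 42²))
= 390/√(411×404) = 390/√166044 ≈ 390/407.4850 ≈ 0.9571

r ≈ 0.9571


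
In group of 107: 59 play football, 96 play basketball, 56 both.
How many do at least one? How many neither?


|A∪B| = 59+96-56 = 99
Neither = 107-99 = 8

At least one: 99; Neither: 8


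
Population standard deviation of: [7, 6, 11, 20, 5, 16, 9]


Mean = 74/7
  (7-74/7)²=625/49
  (6-74/7)²=1024/49
  (11-74/7)²=9/49
  (20-74/7)²=4356/49
  (5-74/7)²=1521/49
  (16-74/7)²=1444/49
  (9-74/7)²=121/49
Σ(x-μ)² = 1300/7
σ² = (1300/7)/7 = 1300/49

σ = √(1300/49) ≈ 5.1508


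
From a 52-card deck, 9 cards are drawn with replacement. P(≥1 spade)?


P(not a spade) = 39/52 = 3/4
P(none in 9 draws) = (3/4)^9 = 19683/262144
P(≥1 spade) = 1 - 19683/262144 = 242461/262144

P = 242461/262144 ≈ 92.49%


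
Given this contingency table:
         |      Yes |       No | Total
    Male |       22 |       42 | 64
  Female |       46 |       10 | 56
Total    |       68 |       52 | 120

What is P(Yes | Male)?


P(Yes | Male) = 22/(22+42) = 22/64 = 11/32

P(Yes|Male) = 11/32 ≈ 34.38%


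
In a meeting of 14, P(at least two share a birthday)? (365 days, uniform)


P(all different) = Π(365-i)/365 for i=0..13
= 0.776897
P(match) = 1 - 0.776897 = 0.223103

P ≈ 0.2231 ≈ 22.31%


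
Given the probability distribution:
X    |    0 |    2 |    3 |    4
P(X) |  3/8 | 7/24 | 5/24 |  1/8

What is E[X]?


E[X] = Σ x·P(X=x)
= (0)×(3/8) + (2)×(7/24) + (3)×(5/24) + (4)×(1/8)
= 41/24

E[X] = 41/24


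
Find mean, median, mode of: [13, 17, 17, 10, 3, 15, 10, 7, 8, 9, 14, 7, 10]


Sorted: [3, 7, 7, 8, 9, 10, 10, 10, 13, 14, 15, 17, 17]
Mean = 140/13
Median = 10
Freq: {13: 1, 17: 2, 10: 3, 3: 1, 15: 1, 7: 2, 8: 1, 9: 1, 14: 1}
Mode: [10]

Mean=140/13, Median=10, Mode=10


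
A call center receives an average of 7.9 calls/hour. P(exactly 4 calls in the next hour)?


Poisson(λ=7.9): P(X=4) = e^(-λ)×λ^k/k!
= e^(-7.9) × 7.9^4 / 4!
≈ 0.0003707435405 × 3895.0081 / 24 ≈ 0.060169

P(X=4) ≈ 0.060169 ≈ 6.02%


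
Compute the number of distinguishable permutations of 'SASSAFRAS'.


Letters: 9, freq: {'S': 4, 'A': 3, 'F': 1, 'R': 1}
9!/(4!×3!×1!×1!) = 362880/144 = 2520

2520


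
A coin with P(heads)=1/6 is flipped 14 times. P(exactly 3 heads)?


Binomial: P(X=3) = C(14,3)×p^3×(1-p)^11
= 364 × 1/216 × 48828125/362797056 = 4443359375/19591041024

P(X=3) = 4443359375/19591041024 ≈ 22.68%


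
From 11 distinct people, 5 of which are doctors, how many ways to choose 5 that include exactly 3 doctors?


Choose 3 of the 5 doctors and 2 of the other 6 people:
C(5,3)×C(6,2) = 10×15 = 150

150


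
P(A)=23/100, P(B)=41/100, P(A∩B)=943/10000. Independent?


P(A)×P(B) = 943/10000
P(A∩B) = 943/10000
Equal ✓ → Independent

Yes, independent


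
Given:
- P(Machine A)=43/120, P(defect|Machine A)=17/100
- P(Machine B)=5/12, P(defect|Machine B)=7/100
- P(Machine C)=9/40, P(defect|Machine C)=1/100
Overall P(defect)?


P(B) = Σ P(B|Aᵢ)×P(Aᵢ)
  17/100×43/120 = 731/12000
  7/100×5/12 = 7/240
  1/100×9/40 = 9/4000
Sum = 277/3000

P(defect) = 277/3000 ≈ 9.23%


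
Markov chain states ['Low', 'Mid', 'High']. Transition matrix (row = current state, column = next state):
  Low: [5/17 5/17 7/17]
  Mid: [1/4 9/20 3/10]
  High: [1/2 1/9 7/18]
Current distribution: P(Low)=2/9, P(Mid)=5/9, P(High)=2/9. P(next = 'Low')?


P(next=Low) = Σᵢ P(now=i)×P(i→Low)
= 2/9×5/17 + 5/9×1/4 + 2/9×1/2
= 10/153 + 5/36 + 1/9 = 193/612

P = 193/612 ≈ 0.3154


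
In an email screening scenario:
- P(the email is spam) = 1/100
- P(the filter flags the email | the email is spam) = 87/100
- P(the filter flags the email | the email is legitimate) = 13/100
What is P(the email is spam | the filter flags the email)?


Using Bayes' theorem:
P(A|B) = P(B|A)·P(A) / P(B)

P(the filter flags the email) = 87/100 × 1/100 + 13/100 × 99/100
= 87/10000 + 1287/10000 = 687/5000

P(the email is spam|the filter flags the email) = (87/10000) / (687/5000) = 29/458

P(the email is spam|the filter flags the email) = 29/458 ≈ 6.33%


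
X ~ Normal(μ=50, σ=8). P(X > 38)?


z = (38-50)/8 = -1.5
P(X > 38) = 1 - P(Z ≤ -1.5) = 1 - 0.0668 = 0.9332

P(X > 38) ≈ 0.9332


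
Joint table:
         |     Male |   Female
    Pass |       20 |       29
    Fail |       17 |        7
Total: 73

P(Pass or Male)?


P(Pass∨Male) = P(Pass) + P(Male) - P(Pass∧Male)
= (49 + 37 - 20)/73 = 66/73

P = 66/73 ≈ 90.41%


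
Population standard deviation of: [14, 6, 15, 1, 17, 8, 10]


Mean = 71/7
  (14-71/7)²=729/49
  (6-71/7)²=841/49
  (15-71/7)²=1156/49
  (1-71/7)²=4096/49
  (17-71/7)²=2304/49
  (8-71/7)²=225/49
  (10-71/7)²=1/49
Σ(x-μ)² = 1336/7
σ² = (1336/7)/7 = 1336/49

σ = √(1336/49) ≈ 5.2216


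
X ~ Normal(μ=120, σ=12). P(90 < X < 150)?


z₁=(90-120)/12=-2.5, z₂=(150-120)/12=2.5
P = Φ(2.5) - Φ(-2.5) = 0.993790 - 0.006210 = 0.987580 ≈ 0.9876

P(90 < X < 150) ≈ 0.9876


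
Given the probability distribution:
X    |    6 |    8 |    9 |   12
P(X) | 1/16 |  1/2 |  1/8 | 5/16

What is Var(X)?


E[X] = 37/4
E[X²] = 715/8
Var(X) = E[X²] - (E[X])² = 715/8 - 1369/16 = 61/16

Var(X) = 61/16 ≈ 3.8125


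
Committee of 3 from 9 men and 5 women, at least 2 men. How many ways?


Count by #men:
  2M,1W: C(9,2)×C(5,1)=180
  3M,0W: C(9,3)×C(5,0)=84
Total = 264

264


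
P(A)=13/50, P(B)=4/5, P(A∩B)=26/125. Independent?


P(A)×P(B) = 26/125
P(A∩B) = 26/125
Equal ✓ → Independent

Yes, independent


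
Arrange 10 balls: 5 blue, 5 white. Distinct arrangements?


10!/(5!×5!) = 252

252


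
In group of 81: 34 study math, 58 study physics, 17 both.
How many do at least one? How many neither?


|A∪B| = 34+58-17 = 75
Neither = 81-75 = 6

At least one: 75; Neither: 6


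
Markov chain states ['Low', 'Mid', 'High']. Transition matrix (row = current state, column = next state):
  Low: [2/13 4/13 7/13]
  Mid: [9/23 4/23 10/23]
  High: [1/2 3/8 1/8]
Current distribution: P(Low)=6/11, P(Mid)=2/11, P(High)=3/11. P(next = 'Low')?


P(next=Low) = Σᵢ P(now=i)×P(i→Low)
= 6/11×2/13 + 2/11×9/23 + 3/11×1/2
= 12/143 + 18/253 + 3/22 = 1917/6578

P = 1917/6578 ≈ 0.2914


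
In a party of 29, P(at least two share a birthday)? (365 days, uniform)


P(all different) = Π(365-i)/365 for i=0..28
= 0.319031
P(match) = 1 - 0.319031 = 0.680969

P ≈ 0.6810 ≈ 68.10%


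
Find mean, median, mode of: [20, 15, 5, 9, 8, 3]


Sorted: [3, 5, 8, 9, 15, 20]
Mean = 60/6 = 10
Median = 17/2
Freq: {20: 1, 15: 1, 5: 1, 9: 1, 8: 1, 3: 1}
Mode: No mode

Mean=10, Median=17/2, Mode=No mode


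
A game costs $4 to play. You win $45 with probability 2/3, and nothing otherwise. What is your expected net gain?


E[gain] = (45-4)×2/3 + (-4)×1/3
= 82/3 - 4/3 = 26

Expected net gain = $26 ≈ $26.00


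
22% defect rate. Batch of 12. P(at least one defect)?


P(all good) = (39/50)^12 = 12381557655576425121/244140625000000000000
P(≥1 defect) = 231759067344423574879/244140625000000000000

P = 231759067344423574879/244140625000000000000 ≈ 94.93%


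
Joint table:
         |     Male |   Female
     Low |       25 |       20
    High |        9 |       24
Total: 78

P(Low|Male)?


P(Low|Male) = 25/(25+9) = 25/34

P = 25/34 ≈ 73.53%


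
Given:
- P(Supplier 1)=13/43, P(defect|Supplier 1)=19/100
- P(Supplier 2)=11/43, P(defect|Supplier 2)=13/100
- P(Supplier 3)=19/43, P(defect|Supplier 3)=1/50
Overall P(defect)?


P(B) = Σ P(B|Aᵢ)×P(Aᵢ)
  19/100×13/43 = 247/4300
  13/100×11/43 = 143/4300
  1/50×19/43 = 19/2150
Sum = 107/1075

P(defect) = 107/1075 ≈ 9.95%


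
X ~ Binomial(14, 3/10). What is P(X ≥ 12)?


P(X ≥ 12) = Σ P(X=i) for i=12..14
P(X=12) = 2369695419/100000000000000
P(X=13) = 78121827/50000000000000
P(X=14) = 4782969/100000000000000
Sum = 1265361021/50000000000000

P(X ≥ 12) = 1265361021/50000000000000 ≈ 0.00%


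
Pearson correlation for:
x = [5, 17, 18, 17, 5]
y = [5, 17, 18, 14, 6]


n=5, Σx=62, Σy=60, Σxy=906, Σx²=952, Σy²=870
r = (5×906 - 62×60)/√((5×952 - 62²)(5×870 - 60²))
= 810/√(916×750) = 810/√687000 ≈ 810/828.8546 ≈ 0.9773

r ≈ 0.9773


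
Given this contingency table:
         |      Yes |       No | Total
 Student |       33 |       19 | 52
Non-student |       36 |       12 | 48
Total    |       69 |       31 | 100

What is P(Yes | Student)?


P(Yes | Student) = 33/(33+19) = 33/52

P(Yes|Student) = 33/52 ≈ 63.46%


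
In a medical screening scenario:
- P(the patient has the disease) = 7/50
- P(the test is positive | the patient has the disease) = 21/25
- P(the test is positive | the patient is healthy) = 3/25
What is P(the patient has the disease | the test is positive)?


Using Bayes' theorem:
P(A|B) = P(B|A)·P(A) / P(B)

P(the test is positive) = 21/25 × 7/50 + 3/25 × 43/50
= 147/1250 + 129/1250 = 138/625

P(the patient has the disease|the test is positive) = (147/1250) / (138/625) = 49/92

P(the patient has the disease|the test is positive) = 49/92 ≈ 53.26%


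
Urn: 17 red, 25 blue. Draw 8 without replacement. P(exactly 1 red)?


Hypergeometric: C(17,1)×C(25,7)/C(42,8)
= 17×480700/118030185 = 86020/1242423

P(X=1) = 86020/1242423 ≈ 6.92%


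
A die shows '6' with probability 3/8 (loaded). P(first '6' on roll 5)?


Geometric: P(X=5) = (1-p)^(k-1)×p = (5/8)^4×3/8 = 1875/32768

P(X=5) = 1875/32768 ≈ 5.72%


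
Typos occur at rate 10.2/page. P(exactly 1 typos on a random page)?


Poisson(λ=10.2): P(X=1) = e^(-λ)×λ^k/k!
= e^(-10.2) × 10.2^1 / 1!
≈ 3.717031868e-05 × 10.2 / 1 ≈ 0.000379

P(X=1) ≈ 0.000379 ≈ 0.04%


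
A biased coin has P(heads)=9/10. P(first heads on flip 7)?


Geometric: P(X=7) = (1-p)^(k-1)×p = (1/10)^6×9/10 = 9/10000000

P(X=7) = 9/10000000 ≈ 0.00%


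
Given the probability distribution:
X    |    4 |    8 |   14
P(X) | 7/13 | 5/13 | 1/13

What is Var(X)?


E[X] = 82/13
E[X²] = 628/13
Var(X) = E[X²] - (E[X])² = 628/13 - 6724/169 = 1440/169

Var(X) = 1440/169 ≈ 8.5207


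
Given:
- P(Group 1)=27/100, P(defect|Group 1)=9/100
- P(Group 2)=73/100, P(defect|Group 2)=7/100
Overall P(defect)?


P(B) = Σ P(B|Aᵢ)×P(Aᵢ)
  9/100×27/100 = 243/10000
  7/100×73/100 = 511/10000
Sum = 377/5000

P(defect) = 377/5000 ≈ 7.54%


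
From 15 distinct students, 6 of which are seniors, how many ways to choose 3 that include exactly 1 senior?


Choose 1 of the 6 seniors and 2 of the other 9 students:
C(6,1)×C(9,2) = 6×36 = 216

216


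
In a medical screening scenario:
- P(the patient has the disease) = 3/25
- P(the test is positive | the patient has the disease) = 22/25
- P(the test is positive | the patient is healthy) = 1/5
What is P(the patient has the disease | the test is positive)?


Using Bayes' theorem:
P(A|B) = P(B|A)·P(A) / P(B)

P(the test is positive) = 22/25 × 3/25 + 1/5 × 22/25
= 66/625 + 22/125 = 176/625

P(the patient has the disease|the test is positive) = (66/625) / (176/625) = 3/8

P(the patient has the disease|the test is positive) = 3/8 ≈ 37.50%


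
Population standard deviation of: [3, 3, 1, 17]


Mean = 24/4 = 6
  (3-6)²=9
  (3-6)²=9
  (1-6)²=25
  (17-6)²=121
Σ(x-μ)² = 164
σ² = 164/4 = 41

σ = √(41) ≈ 6.4031


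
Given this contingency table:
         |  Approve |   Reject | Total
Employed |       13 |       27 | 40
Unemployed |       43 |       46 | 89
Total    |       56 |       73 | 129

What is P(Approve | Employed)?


P(Approve | Employed) = 13/(13+27) = 13/40

P(Approve|Employed) = 13/40 ≈ 32.50%


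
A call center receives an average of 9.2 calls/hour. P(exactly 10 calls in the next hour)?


Poisson(λ=9.2): P(X=10) = e^(-λ)×λ^k/k!
= e^(-9.2) × 9.2^10 / 10!
≈ 0.0001010394018 × 4343884542.24 / 3628800 ≈ 0.120950

P(X=10) ≈ 0.120950 ≈ 12.10%


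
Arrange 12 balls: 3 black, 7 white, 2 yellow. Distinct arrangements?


12!/(3!×7!×2!) = 7920

7920


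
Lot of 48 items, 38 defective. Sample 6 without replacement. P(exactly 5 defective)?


Hypergeometric: C(38,5)×C(10,1)/C(48,6)
= 501942×10/12271512 = 418285/1022626

P(X=5) = 418285/1022626 ≈ 40.90%


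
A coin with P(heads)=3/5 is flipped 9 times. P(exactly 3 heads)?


Binomial: P(X=3) = C(9,3)×p^3×(1-p)^6
= 84 × 27/125 × 64/15625 = 145152/1953125

P(X=3) = 145152/1953125 ≈ 7.43%


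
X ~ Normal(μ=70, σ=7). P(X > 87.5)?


z = (87.5-70)/7 = 2.5
P(X > 87.5) = 1 - P(Z ≤ 2.5) = 1 - 0.9938 = 0.0062

P(X > 87.5) ≈ 0.0062


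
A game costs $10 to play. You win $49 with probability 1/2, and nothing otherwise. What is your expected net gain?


E[gain] = (49-10)×1/2 + (-10)×1/2
= 39/2 - 5 = 29/2

Expected net gain = $29/2 ≈ $14.50


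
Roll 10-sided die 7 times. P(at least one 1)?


P(no 1)^7 = (9/10)^7 = 4782969/10000000
P(≥1) = 1 - 4782969/10000000 = 5217031/10000000

P = 5217031/10000000 ≈ 52.17%


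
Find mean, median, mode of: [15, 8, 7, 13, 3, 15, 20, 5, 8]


Sorted: [3, 5, 7, 8, 8, 13, 15, 15, 20]
Mean = 94/9
Median = 8
Freq: {15: 2, 8: 2, 7: 1, 13: 1, 3: 1, 20: 1, 5: 1}
Mode: [8, 15]

Mean=94/9, Median=8, Mode=[8, 15]


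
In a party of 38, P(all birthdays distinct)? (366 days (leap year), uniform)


P(all different) = Π(366-i)/366 for i=0..37
= (366/366)×(365/366)×...×(329/366)
= 0.136703

P ≈ 0.1367 ≈ 13.67%


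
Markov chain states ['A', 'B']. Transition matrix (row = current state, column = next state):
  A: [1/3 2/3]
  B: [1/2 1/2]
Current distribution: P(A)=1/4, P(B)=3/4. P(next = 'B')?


P(next=B) = Σᵢ P(now=i)×P(i→B)
= 1/4×2/3 + 3/4×1/2
= 1/6 + 3/8 = 13/24

P = 13/24 ≈ 0.5417


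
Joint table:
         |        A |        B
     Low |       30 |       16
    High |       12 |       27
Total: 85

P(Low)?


P(Low) = (30+16)/85 = 46/85

P(Low) = 46/85 ≈ 54.12%


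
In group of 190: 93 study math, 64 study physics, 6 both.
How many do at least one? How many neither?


|A∪B| = 93+64-6 = 151
Neither = 190-151 = 39

At least one: 151; Neither: 39


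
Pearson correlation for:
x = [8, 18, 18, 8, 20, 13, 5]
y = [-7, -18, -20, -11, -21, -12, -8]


n=7, Σx=90, Σy=-97, Σxy=-1444, Σx²=1370, Σy²=1543
r = (7×(-1444) - 90×(-97))/√((7×1370 - 90²)(7×1543 - (-97)²))
= -1378/√(1490×1392) = -1378/√2074080 ≈ -1378/1440.1667 ≈ -0.9568

r ≈ -0.9568


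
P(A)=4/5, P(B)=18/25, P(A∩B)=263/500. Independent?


P(A)×P(B) = 72/125
P(A∩B) = 263/500
Not equal → NOT independent

No, not independent


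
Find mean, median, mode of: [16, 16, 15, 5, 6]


Sorted: [5, 6, 15, 16, 16]
Mean = 58/5
Median = 15
Freq: {16: 2, 15: 1, 5: 1, 6: 1}
Mode: [16]

Mean=58/5, Median=15, Mode=16


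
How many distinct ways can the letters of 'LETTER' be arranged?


Letters: 6, freq: {'L': 1, 'E': 2, 'T': 2, 'R': 1}
6!/(1!×2!×2!×1!) = 720/4 = 180

180


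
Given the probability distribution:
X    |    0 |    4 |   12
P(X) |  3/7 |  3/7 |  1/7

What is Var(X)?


E[X] = 24/7
E[X²] = 192/7
Var(X) = E[X²] - (E[X])² = 192/7 - 576/49 = 768/49

Var(X) = 768/49 ≈ 15.6735


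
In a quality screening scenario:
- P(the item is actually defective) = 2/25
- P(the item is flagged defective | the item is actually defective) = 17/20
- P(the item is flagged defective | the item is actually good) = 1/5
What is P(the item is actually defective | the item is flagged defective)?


Using Bayes' theorem:
P(A|B) = P(B|A)·P(A) / P(B)

P(the item is flagged defective) = 17/20 × 2/25 + 1/5 × 23/25
= 17/250 + 23/125 = 63/250

P(the item is actually defective|the item is flagged defective) = (17/250) / (63/250) = 17/63

P(the item is actually defective|the item is flagged defective) = 17/63 ≈ 26.98%


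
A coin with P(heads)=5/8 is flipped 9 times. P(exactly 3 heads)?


Binomial: P(X=3) = C(9,3)×p^3×(1-p)^6
= 84 × 125/512 × 729/262144 = 1913625/33554432

P(X=3) = 1913625/33554432 ≈ 5.70%


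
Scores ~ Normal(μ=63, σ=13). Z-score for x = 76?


z = (x - μ)/σ = (76 - 63)/13 = 1.0

z = 1.0


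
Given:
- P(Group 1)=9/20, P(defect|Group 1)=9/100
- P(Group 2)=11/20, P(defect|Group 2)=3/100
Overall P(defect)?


P(B) = Σ P(B|Aᵢ)×P(Aᵢ)
  9/100×9/20 = 81/2000
  3/100×11/20 = 33/2000
Sum = 57/1000

P(defect) = 57/1000 ≈ 5.70%


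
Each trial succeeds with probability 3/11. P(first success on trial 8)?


Geometric: P(X=8) = (1-p)^(k-1)×p = (8/11)^7×3/11 = 6291456/214358881

P(X=8) = 6291456/214358881 ≈ 2.94%


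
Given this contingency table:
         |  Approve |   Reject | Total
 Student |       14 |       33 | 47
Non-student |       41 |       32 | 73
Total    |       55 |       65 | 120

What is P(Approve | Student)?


P(Approve | Student) = 14/(14+33) = 14/47

P(Approve|Student) = 14/47 ≈ 29.79%


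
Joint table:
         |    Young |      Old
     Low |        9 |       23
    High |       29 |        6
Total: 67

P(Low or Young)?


P(Low∨Young) = P(Low) + P(Young) - P(Low∧Young)
= (32 + 38 - 9)/67 = 61/67

P = 61/67 ≈ 91.04%


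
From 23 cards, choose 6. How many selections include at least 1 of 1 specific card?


Complement: C(23,6) - C(22,6) = 100947 - 74613 = 26334

26334


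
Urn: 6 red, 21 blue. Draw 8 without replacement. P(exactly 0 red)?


Hypergeometric: C(6,0)×C(21,8)/C(27,8)
= 1×203490/2220075 = 4522/49335

P(X=0) = 4522/49335 ≈ 9.17%


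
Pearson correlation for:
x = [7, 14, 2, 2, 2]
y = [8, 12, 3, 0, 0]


n=5, Σx=27, Σy=23, Σxy=230, Σx²=257, Σy²=217
r = (5×230 - 27×23)/√((5×257 - 27²)(5×217 - 23²))
= 529/√(556×556) = 529/√309136 ≈ 529/556.0000 ≈ 0.9514

r ≈ 0.9514


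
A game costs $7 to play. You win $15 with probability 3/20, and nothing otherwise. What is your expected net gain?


E[gain] = (15-7)×3/20 + (-7)×17/20
= 6/5 - 119/20 = -19/4

Expected net gain = $-19/4 ≈ $-4.75
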